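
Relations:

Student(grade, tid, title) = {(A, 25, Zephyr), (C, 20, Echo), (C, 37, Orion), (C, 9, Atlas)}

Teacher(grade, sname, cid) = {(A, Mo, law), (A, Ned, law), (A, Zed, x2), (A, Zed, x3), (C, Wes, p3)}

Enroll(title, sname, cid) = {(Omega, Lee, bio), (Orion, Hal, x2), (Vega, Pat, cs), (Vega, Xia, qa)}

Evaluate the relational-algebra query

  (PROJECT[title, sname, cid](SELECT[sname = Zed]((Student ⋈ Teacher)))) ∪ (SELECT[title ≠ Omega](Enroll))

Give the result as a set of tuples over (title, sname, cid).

{(Orion, Hal, x2), (Vega, Pat, cs), (Vega, Xia, qa), (Zephyr, Zed, x2), (Zephyr, Zed, x3)}

Natural join on grade: {(A, 25, Zephyr, Mo, law), (A, 25, Zephyr, Ned, law), (A, 25, Zephyr, Zed, x2), (A, 25, Zephyr, Zed, x3), (C, 20, Echo, Wes, p3), (C, 37, Orion, Wes, p3), (C, 9, Atlas, Wes, p3)}
Selection sname = Zed: {(A, 25, Zephyr, Zed, x2), (A, 25, Zephyr, Zed, x3)}
Keep only column(s) title, sname, cid: {(Zephyr, Zed, x2), (Zephyr, Zed, x3)}
Selection title ≠ Omega: {(Orion, Hal, x2), (Vega, Pat, cs), (Vega, Xia, qa)}
Taking the union: {(Orion, Hal, x2), (Vega, Pat, cs), (Vega, Xia, qa), (Zephyr, Zed, x2), (Zephyr, Zed, x3)}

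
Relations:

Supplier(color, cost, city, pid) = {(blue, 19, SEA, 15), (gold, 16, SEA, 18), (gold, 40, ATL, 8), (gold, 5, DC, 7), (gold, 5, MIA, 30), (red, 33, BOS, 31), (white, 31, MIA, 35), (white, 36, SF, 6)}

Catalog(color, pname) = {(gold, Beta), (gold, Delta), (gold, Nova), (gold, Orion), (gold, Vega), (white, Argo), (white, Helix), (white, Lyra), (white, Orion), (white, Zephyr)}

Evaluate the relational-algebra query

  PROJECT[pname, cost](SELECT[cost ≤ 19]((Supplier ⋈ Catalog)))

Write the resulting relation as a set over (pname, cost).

Natural join on color: {(gold, 16, SEA, 18, Beta), (gold, 16, SEA, 18, Delta), (gold, 16, SEA, 18, Nova), (gold, 16, SEA, 18, Orion), (gold, 16, SEA, 18, Vega), (gold, 40, ATL, 8, Beta), (gold, 40, ATL, 8, Delta), (gold, 40, ATL, 8, Nova), (gold, 40, ATL, 8, Orion), (gold, 40, ATL, 8, Vega), (gold, 5, DC, 7, Beta), (gold, 5, DC, 7, Delta), (gold, 5, DC, 7, Nova), (gold, 5, DC, 7, Orion), (gold, 5, DC, 7, Vega), (gold, 5, MIA, 30, Beta), (gold, 5, MIA, 30, Delta), (gold, 5, MIA, 30, Nova), (gold, 5, MIA, 30, Orion), (gold, 5, MIA, 30, Vega), (white, 31, MIA, 35, Argo), (white, 31, MIA, 35, Helix), (white, 31, MIA, 35, Lyra), (white, 31, MIA, 35, Orion), (white, 31, MIA, 35, Zephyr), (white, 36, SF, 6, Argo), (white, 36, SF, 6, Helix), (white, 36, SF, 6, Lyra), (white, 36, SF, 6, Orion), (white, 36, SF, 6, Zephyr)}
Selection cost ≤ 19: {(gold, 16, SEA, 18, Beta), (gold, 16, SEA, 18, Delta), (gold, 16, SEA, 18, Nova), (gold, 16, SEA, 18, Orion), (gold, 16, SEA, 18, Vega), (gold, 5, DC, 7, Beta), (gold, 5, DC, 7, Delta), (gold, 5, DC, 7, Nova), (gold, 5, DC, 7, Orion), (gold, 5, DC, 7, Vega), (gold, 5, MIA, 30, Beta), (gold, 5, MIA, 30, Delta), (gold, 5, MIA, 30, Nova), (gold, 5, MIA, 30, Orion), (gold, 5, MIA, 30, Vega)}
π[pname, cost]: project onto (pname, cost) (5 duplicate(s) eliminated) → {(Beta, 16), (Beta, 5), (Delta, 16), (Delta, 5), (Nova, 16), (Nova, 5), (Orion, 16), (Orion, 5), (Vega, 16), (Vega, 5)}

{(Beta, 16), (Beta, 5), (Delta, 16), (Delta, 5), (Nova, 16), (Nova, 5), (Orion, 16), (Orion, 5), (Vega, 16), (Vega, 5)}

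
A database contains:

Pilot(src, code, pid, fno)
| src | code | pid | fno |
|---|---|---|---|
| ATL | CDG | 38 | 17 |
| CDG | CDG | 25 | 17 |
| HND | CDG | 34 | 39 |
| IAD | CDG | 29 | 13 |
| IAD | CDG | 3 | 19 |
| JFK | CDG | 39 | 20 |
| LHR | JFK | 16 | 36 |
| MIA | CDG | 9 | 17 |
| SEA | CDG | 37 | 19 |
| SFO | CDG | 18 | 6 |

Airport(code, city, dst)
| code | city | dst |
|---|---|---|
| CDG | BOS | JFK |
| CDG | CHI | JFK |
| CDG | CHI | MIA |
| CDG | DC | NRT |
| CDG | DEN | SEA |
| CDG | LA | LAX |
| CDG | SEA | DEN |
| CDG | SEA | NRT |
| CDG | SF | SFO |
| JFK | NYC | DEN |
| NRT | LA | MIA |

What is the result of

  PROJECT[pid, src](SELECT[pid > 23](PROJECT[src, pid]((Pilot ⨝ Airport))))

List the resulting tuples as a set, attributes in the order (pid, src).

Natural join on code: {(ATL, CDG, 38, 17, BOS, JFK), (ATL, CDG, 38, 17, CHI, JFK), (ATL, CDG, 38, 17, CHI, MIA), (ATL, CDG, 38, 17, DC, NRT), (ATL, CDG, 38, 17, DEN, SEA), (ATL, CDG, 38, 17, LA, LAX), (ATL, CDG, 38, 17, SEA, DEN), (ATL, CDG, 38, 17, SEA, NRT), (ATL, CDG, 38, 17, SF, SFO), (CDG, CDG, 25, 17, BOS, JFK), (CDG, CDG, 25, 17, CHI, JFK), (CDG, CDG, 25, 17, CHI, MIA), (CDG, CDG, 25, 17, DC, NRT), (CDG, CDG, 25, 17, DEN, SEA), (CDG, CDG, 25, 17, LA, LAX), (CDG, CDG, 25, 17, SEA, DEN), (CDG, CDG, 25, 17, SEA, NRT), (CDG, CDG, 25, 17, SF, SFO), (HND, CDG, 34, 39, BOS, JFK), (HND, CDG, 34, 39, CHI, JFK), (HND, CDG, 34, 39, CHI, MIA), (HND, CDG, 34, 39, DC, NRT), (HND, CDG, 34, 39, DEN, SEA), (HND, CDG, 34, 39, LA, LAX), (HND, CDG, 34, 39, SEA, DEN), (HND, CDG, 34, 39, SEA, NRT), (HND, CDG, 34, 39, SF, SFO), (IAD, CDG, 29, 13, BOS, JFK), (IAD, CDG, 29, 13, CHI, JFK), (IAD, CDG, 29, 13, CHI, MIA), (IAD, CDG, 29, 13, DC, NRT), (IAD, CDG, 29, 13, DEN, SEA), (IAD, CDG, 29, 13, LA, LAX), (IAD, CDG, 29, 13, SEA, DEN), (IAD, CDG, 29, 13, SEA, NRT), (IAD, CDG, 29, 13, SF, SFO), (IAD, CDG, 3, 19, BOS, JFK), (IAD, CDG, 3, 19, CHI, JFK), (IAD, CDG, 3, 19, CHI, MIA), (IAD, CDG, 3, 19, DC, NRT), (IAD, CDG, 3, 19, DEN, SEA), (IAD, CDG, 3, 19, LA, LAX), (IAD, CDG, 3, 19, SEA, DEN), (IAD, CDG, 3, 19, SEA, NRT), (IAD, CDG, 3, 19, SF, SFO), (JFK, CDG, 39, 20, BOS, JFK), (JFK, CDG, 39, 20, CHI, JFK), (JFK, CDG, 39, 20, CHI, MIA), (JFK, CDG, 39, 20, DC, NRT), (JFK, CDG, 39, 20, DEN, SEA), (JFK, CDG, 39, 20, LA, LAX), (JFK, CDG, 39, 20, SEA, DEN), (JFK, CDG, 39, 20, SEA, NRT), (JFK, CDG, 39, 20, SF, SFO), (LHR, JFK, 16, 36, NYC, DEN), (MIA, CDG, 9, 17, BOS, JFK), (MIA, CDG, 9, 17, CHI, JFK), (MIA, CDG, 9, 17, CHI, MIA), (MIA, CDG, 9, 17, DC, NRT), (MIA, CDG, 9, 17, DEN, SEA), (MIA, CDG, 9, 17, LA, LAX), (MIA, CDG, 9, 17, SEA, DEN), (MIA, CDG, 9, 17, SEA, NRT), (MIA, CDG, 9, 17, SF, SFO), (SEA, CDG, 37, 19, BOS, JFK), (SEA, CDG, 37, 19, CHI, JFK), (SEA, CDG, 37, 19, CHI, MIA), (SEA, CDG, 37, 19, DC, NRT), (SEA, CDG, 37, 19, DEN, SEA), (SEA, CDG, 37, 19, LA, LAX), (SEA, CDG, 37, 19, SEA, DEN), (SEA, CDG, 37, 19, SEA, NRT), (SEA, CDG, 37, 19, SF, SFO), (SFO, CDG, 18, 6, BOS, JFK), (SFO, CDG, 18, 6, CHI, JFK), (SFO, CDG, 18, 6, CHI, MIA), (SFO, CDG, 18, 6, DC, NRT), (SFO, CDG, 18, 6, DEN, SEA), (SFO, CDG, 18, 6, LA, LAX), (SFO, CDG, 18, 6, SEA, DEN), (SFO, CDG, 18, 6, SEA, NRT), (SFO, CDG, 18, 6, SF, SFO)}
Keep only column(s) src, pid (72 duplicate(s) eliminated): {(ATL, 38), (CDG, 25), (HND, 34), (IAD, 29), (IAD, 3), (JFK, 39), (LHR, 16), (MIA, 9), (SEA, 37), (SFO, 18)}
Selection pid > 23: {(ATL, 38), (CDG, 25), (HND, 34), (IAD, 29), (JFK, 39), (SEA, 37)}
Keep only column(s) pid, src: {(25, CDG), (29, IAD), (34, HND), (37, SEA), (38, ATL), (39, JFK)}

{(25, CDG), (29, IAD), (34, HND), (37, SEA), (38, ATL), (39, JFK)}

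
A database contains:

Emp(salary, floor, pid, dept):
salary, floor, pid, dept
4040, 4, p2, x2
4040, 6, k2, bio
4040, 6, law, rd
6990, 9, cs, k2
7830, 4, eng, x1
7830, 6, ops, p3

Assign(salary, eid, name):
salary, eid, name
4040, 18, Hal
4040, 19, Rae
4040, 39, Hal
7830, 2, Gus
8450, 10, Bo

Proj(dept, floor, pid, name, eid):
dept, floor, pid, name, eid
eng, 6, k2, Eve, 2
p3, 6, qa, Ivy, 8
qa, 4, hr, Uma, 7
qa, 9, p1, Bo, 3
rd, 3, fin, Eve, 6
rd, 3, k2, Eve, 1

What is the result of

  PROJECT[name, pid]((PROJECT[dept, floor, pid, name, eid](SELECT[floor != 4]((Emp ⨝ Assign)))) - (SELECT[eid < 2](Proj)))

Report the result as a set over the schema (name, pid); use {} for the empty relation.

{(Gus, ops), (Hal, k2), (Hal, law), (Rae, k2), (Rae, law)}

Natural join on salary: {(4040, 4, p2, x2, 18, Hal), (4040, 4, p2, x2, 19, Rae), (4040, 4, p2, x2, 39, Hal), (4040, 6, k2, bio, 18, Hal), (4040, 6, k2, bio, 19, Rae), (4040, 6, k2, bio, 39, Hal), (4040, 6, law, rd, 18, Hal), (4040, 6, law, rd, 19, Rae), (4040, 6, law, rd, 39, Hal), (7830, 4, eng, x1, 2, Gus), (7830, 6, ops, p3, 2, Gus)}
Apply σ_{floor != 4}; surviving tuples: {(4040, 6, k2, bio, 18, Hal), (4040, 6, k2, bio, 19, Rae), (4040, 6, k2, bio, 39, Hal), (4040, 6, law, rd, 18, Hal), (4040, 6, law, rd, 19, Rae), (4040, 6, law, rd, 39, Hal), (7830, 6, ops, p3, 2, Gus)}
π[dept, floor, pid, name, eid]: project onto (dept, floor, pid, name, eid) → {(bio, 6, k2, Hal, 18), (bio, 6, k2, Hal, 39), (bio, 6, k2, Rae, 19), (p3, 6, ops, Gus, 2), (rd, 6, law, Hal, 18), (rd, 6, law, Hal, 39), (rd, 6, law, Rae, 19)}
Apply σ_{eid < 2}; surviving tuples: {(rd, 3, k2, Eve, 1)}
Taking the difference: {(bio, 6, k2, Hal, 18), (bio, 6, k2, Hal, 39), (bio, 6, k2, Rae, 19), (p3, 6, ops, Gus, 2), (rd, 6, law, Hal, 18), (rd, 6, law, Hal, 39), (rd, 6, law, Rae, 19)}
π[name, pid]: project onto (name, pid) (2 duplicate(s) eliminated) → {(Gus, ops), (Hal, k2), (Hal, law), (Rae, k2), (Rae, law)}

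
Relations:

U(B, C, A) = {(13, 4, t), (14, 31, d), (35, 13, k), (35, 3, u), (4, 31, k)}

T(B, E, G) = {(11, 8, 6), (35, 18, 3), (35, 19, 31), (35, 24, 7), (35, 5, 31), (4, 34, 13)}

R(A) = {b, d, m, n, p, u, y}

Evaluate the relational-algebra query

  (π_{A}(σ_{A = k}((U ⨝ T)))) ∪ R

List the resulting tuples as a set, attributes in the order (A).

Natural join on B: {(35, 13, k, 18, 3), (35, 13, k, 19, 31), (35, 13, k, 24, 7), (35, 13, k, 5, 31), (35, 3, u, 18, 3), (35, 3, u, 19, 31), (35, 3, u, 24, 7), (35, 3, u, 5, 31), (4, 31, k, 34, 13)}
Filtering on A = k leaves {(35, 13, k, 18, 3), (35, 13, k, 19, 31), (35, 13, k, 24, 7), (35, 13, k, 5, 31), (4, 31, k, 34, 13)}.
Keep only column(s) A (4 duplicate(s) eliminated): {k}
Union: {k} with {b, d, m, n, p, u, y} → {b, d, k, m, n, p, u, y}

{b, d, k, m, n, p, u, y}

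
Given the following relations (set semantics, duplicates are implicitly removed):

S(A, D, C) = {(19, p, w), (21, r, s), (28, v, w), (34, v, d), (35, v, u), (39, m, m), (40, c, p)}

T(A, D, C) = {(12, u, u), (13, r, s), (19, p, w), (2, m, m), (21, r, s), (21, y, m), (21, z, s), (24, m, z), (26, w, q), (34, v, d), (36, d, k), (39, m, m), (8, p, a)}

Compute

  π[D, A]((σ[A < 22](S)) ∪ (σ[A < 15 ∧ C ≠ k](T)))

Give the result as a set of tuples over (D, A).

Filtering on A < 22 leaves {(19, p, w), (21, r, s)}.
Filtering on A < 15 ∧ C ≠ k leaves {(12, u, u), (13, r, s), (2, m, m), (8, p, a)}.
Union: {(19, p, w), (21, r, s)} with {(12, u, u), (13, r, s), (2, m, m), (8, p, a)} → {(12, u, u), (13, r, s), (19, p, w), (2, m, m), (21, r, s), (8, p, a)}
Keep only column(s) D, A: {(m, 2), (p, 19), (p, 8), (r, 13), (r, 21), (u, 12)}

{(m, 2), (p, 19), (p, 8), (r, 13), (r, 21), (u, 12)}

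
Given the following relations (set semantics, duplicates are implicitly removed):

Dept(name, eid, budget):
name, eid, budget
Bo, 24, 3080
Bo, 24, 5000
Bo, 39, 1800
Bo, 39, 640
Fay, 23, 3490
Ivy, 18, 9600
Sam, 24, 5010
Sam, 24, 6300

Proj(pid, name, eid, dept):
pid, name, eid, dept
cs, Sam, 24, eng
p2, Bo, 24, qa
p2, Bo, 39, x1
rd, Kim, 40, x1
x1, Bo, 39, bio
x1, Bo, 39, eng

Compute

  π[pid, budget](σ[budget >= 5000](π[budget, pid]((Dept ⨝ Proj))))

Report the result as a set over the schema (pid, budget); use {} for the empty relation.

{(cs, 5010), (cs, 6300), (p2, 5000)}

Joining Dept and Proj on name, eid yields {(Bo, 24, 3080, p2, qa), (Bo, 24, 5000, p2, qa), (Bo, 39, 1800, p2, x1), (Bo, 39, 1800, x1, bio), (Bo, 39, 1800, x1, eng), (Bo, 39, 640, p2, x1), (Bo, 39, 640, x1, bio), (Bo, 39, 640, x1, eng), (Sam, 24, 5010, cs, eng), (Sam, 24, 6300, cs, eng)}.
π[budget, pid]: project onto (budget, pid) (2 duplicate(s) eliminated) → {(1800, p2), (1800, x1), (3080, p2), (5000, p2), (5010, cs), (6300, cs), (640, p2), (640, x1)}
Selection budget >= 5000: {(5000, p2), (5010, cs), (6300, cs)}
π[pid, budget]: project onto (pid, budget) → {(cs, 5010), (cs, 6300), (p2, 5000)}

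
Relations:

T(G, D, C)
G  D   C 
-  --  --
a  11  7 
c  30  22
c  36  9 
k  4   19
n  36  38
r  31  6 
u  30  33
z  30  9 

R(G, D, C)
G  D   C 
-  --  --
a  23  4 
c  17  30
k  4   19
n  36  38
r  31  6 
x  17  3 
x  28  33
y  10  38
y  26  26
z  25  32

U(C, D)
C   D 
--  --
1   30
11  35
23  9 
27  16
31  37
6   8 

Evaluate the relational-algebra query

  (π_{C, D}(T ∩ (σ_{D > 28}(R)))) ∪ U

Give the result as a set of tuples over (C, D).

{(1, 30), (11, 35), (23, 9), (27, 16), (31, 37), (38, 36), (6, 31), (6, 8)}

Selection D > 28: {(n, 36, 38), (r, 31, 6)}
Taking the intersection: {(n, 36, 38), (r, 31, 6)}
Projecting to C, D: {(38, 36), (6, 31)}
Taking the union: {(1, 30), (11, 35), (23, 9), (27, 16), (31, 37), (38, 36), (6, 31), (6, 8)}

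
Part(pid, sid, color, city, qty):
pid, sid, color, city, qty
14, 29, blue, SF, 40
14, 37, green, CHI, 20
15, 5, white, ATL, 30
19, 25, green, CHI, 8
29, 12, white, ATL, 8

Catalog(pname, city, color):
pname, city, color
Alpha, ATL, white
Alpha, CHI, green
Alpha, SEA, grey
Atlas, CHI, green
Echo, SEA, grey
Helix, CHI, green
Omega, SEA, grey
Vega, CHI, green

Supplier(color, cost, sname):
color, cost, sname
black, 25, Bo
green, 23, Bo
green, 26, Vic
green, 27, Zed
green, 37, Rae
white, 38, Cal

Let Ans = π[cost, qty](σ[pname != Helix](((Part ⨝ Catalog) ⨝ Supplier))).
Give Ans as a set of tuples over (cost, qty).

{(23, 20), (23, 8), (26, 20), (26, 8), (27, 20), (27, 8), (37, 20), (37, 8), (38, 30), (38, 8)}

Part ⋈ Catalog (natural join on color, city): {(14, 37, green, CHI, 20, Alpha), (14, 37, green, CHI, 20, Atlas), (14, 37, green, CHI, 20, Helix), (14, 37, green, CHI, 20, Vega), (15, 5, white, ATL, 30, Alpha), (19, 25, green, CHI, 8, Alpha), (19, 25, green, CHI, 8, Atlas), (19, 25, green, CHI, 8, Helix), (19, 25, green, CHI, 8, Vega), (29, 12, white, ATL, 8, Alpha)}
(Part ⨝ Catalog) ⋈ Supplier (natural join on color): {(14, 37, green, CHI, 20, Alpha, 23, Bo), (14, 37, green, CHI, 20, Alpha, 26, Vic), (14, 37, green, CHI, 20, Alpha, 27, Zed), (14, 37, green, CHI, 20, Alpha, 37, Rae), (14, 37, green, CHI, 20, Atlas, 23, Bo), (14, 37, green, CHI, 20, Atlas, 26, Vic), (14, 37, green, CHI, 20, Atlas, 27, Zed), (14, 37, green, CHI, 20, Atlas, 37, Rae), (14, 37, green, CHI, 20, Helix, 23, Bo), (14, 37, green, CHI, 20, Helix, 26, Vic), (14, 37, green, CHI, 20, Helix, 27, Zed), (14, 37, green, CHI, 20, Helix, 37, Rae), (14, 37, green, CHI, 20, Vega, 23, Bo), (14, 37, green, CHI, 20, Vega, 26, Vic), (14, 37, green, CHI, 20, Vega, 27, Zed), (14, 37, green, CHI, 20, Vega, 37, Rae), (15, 5, white, ATL, 30, Alpha, 38, Cal), (19, 25, green, CHI, 8, Alpha, 23, Bo), (19, 25, green, CHI, 8, Alpha, 26, Vic), (19, 25, green, CHI, 8, Alpha, 27, Zed), (19, 25, green, CHI, 8, Alpha, 37, Rae), (19, 25, green, CHI, 8, Atlas, 23, Bo), (19, 25, green, CHI, 8, Atlas, 26, Vic), (19, 25, green, CHI, 8, Atlas, 27, Zed), (19, 25, green, CHI, 8, Atlas, 37, Rae), (19, 25, green, CHI, 8, Helix, 23, Bo), (19, 25, green, CHI, 8, Helix, 26, Vic), (19, 25, green, CHI, 8, Helix, 27, Zed), (19, 25, green, CHI, 8, Helix, 37, Rae), (19, 25, green, CHI, 8, Vega, 23, Bo), (19, 25, green, CHI, 8, Vega, 26, Vic), (19, 25, green, CHI, 8, Vega, 27, Zed), (19, 25, green, CHI, 8, Vega, 37, Rae), (29, 12, white, ATL, 8, Alpha, 38, Cal)}
Filtering on pname != Helix leaves {(14, 37, green, CHI, 20, Alpha, 23, Bo), (14, 37, green, CHI, 20, Alpha, 26, Vic), (14, 37, green, CHI, 20, Alpha, 27, Zed), (14, 37, green, CHI, 20, Alpha, 37, Rae), (14, 37, green, CHI, 20, Atlas, 23, Bo), (14, 37, green, CHI, 20, Atlas, 26, Vic), (14, 37, green, CHI, 20, Atlas, 27, Zed), (14, 37, green, CHI, 20, Atlas, 37, Rae), (14, 37, green, CHI, 20, Vega, 23, Bo), (14, 37, green, CHI, 20, Vega, 26, Vic), (14, 37, green, CHI, 20, Vega, 27, Zed), (14, 37, green, CHI, 20, Vega, 37, Rae), (15, 5, white, ATL, 30, Alpha, 38, Cal), (19, 25, green, CHI, 8, Alpha, 23, Bo), (19, 25, green, CHI, 8, Alpha, 26, Vic), (19, 25, green, CHI, 8, Alpha, 27, Zed), (19, 25, green, CHI, 8, Alpha, 37, Rae), (19, 25, green, CHI, 8, Atlas, 23, Bo), (19, 25, green, CHI, 8, Atlas, 26, Vic), (19, 25, green, CHI, 8, Atlas, 27, Zed), (19, 25, green, CHI, 8, Atlas, 37, Rae), (19, 25, green, CHI, 8, Vega, 23, Bo), (19, 25, green, CHI, 8, Vega, 26, Vic), (19, 25, green, CHI, 8, Vega, 27, Zed), (19, 25, green, CHI, 8, Vega, 37, Rae), (29, 12, white, ATL, 8, Alpha, 38, Cal)}.
π[cost, qty]: project onto (cost, qty) (16 duplicate(s) eliminated) → {(23, 20), (23, 8), (26, 20), (26, 8), (27, 20), (27, 8), (37, 20), (37, 8), (38, 30), (38, 8)}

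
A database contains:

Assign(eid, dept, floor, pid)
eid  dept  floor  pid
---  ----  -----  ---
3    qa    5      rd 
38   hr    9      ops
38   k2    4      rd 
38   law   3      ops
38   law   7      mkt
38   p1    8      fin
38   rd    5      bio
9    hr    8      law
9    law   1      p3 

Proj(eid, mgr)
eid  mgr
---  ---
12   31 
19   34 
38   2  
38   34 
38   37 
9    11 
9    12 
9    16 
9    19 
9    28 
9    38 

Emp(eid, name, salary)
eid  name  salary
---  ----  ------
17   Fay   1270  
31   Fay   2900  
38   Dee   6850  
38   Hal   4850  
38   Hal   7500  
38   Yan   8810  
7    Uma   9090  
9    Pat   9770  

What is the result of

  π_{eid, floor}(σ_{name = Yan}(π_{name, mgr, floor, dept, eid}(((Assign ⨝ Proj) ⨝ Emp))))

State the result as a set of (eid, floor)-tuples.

{(38, 3), (38, 4), (38, 5), (38, 7), (38, 8), (38, 9)}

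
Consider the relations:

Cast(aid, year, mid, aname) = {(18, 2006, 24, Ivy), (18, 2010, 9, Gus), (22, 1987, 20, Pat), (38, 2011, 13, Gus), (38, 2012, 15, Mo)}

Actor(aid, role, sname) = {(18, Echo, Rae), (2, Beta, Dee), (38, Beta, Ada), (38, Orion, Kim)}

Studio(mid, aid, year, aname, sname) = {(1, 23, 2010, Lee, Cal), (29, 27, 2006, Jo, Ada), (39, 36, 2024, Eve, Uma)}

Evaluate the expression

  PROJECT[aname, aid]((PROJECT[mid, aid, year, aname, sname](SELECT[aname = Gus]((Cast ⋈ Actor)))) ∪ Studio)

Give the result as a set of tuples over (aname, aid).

{(Eve, 36), (Gus, 18), (Gus, 38), (Jo, 27), (Lee, 23)}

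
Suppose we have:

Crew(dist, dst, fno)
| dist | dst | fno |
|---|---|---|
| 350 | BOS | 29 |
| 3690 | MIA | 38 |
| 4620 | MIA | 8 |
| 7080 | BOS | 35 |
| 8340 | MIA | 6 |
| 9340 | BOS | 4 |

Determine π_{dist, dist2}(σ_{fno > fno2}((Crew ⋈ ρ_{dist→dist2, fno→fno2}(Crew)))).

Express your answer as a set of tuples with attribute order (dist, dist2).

{(350, 9340), (3690, 4620), (3690, 8340), (4620, 8340), (7080, 350), (7080, 9340)}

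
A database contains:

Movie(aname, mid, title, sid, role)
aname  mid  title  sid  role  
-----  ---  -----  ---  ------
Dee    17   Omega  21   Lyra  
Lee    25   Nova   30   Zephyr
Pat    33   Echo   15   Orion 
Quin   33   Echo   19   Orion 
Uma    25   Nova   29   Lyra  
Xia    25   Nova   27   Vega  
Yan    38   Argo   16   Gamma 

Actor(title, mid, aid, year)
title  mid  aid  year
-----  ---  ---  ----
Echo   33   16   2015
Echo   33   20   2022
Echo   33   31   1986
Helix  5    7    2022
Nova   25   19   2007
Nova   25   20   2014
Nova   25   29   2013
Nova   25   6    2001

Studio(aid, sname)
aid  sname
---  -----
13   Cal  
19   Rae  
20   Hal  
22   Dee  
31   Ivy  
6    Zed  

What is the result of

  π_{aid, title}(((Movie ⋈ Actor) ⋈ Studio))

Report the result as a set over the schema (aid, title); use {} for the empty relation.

{(19, Nova), (20, Echo), (20, Nova), (31, Echo), (6, Nova)}

Joining Movie and Actor on mid, title yields {(Lee, 25, Nova, 30, Zephyr, 19, 2007), (Lee, 25, Nova, 30, Zephyr, 20, 2014), (Lee, 25, Nova, 30, Zephyr, 29, 2013), (Lee, 25, Nova, 30, Zephyr, 6, 2001), (Pat, 33, Echo, 15, Orion, 16, 2015), (Pat, 33, Echo, 15, Orion, 20, 2022), (Pat, 33, Echo, 15, Orion, 31, 1986), (Quin, 33, Echo, 19, Orion, 16, 2015), (Quin, 33, Echo, 19, Orion, 20, 2022), (Quin, 33, Echo, 19, Orion, 31, 1986), (Uma, 25, Nova, 29, Lyra, 19, 2007), (Uma, 25, Nova, 29, Lyra, 20, 2014), (Uma, 25, Nova, 29, Lyra, 29, 2013), (Uma, 25, Nova, 29, Lyra, 6, 2001), (Xia, 25, Nova, 27, Vega, 19, 2007), (Xia, 25, Nova, 27, Vega, 20, 2014), (Xia, 25, Nova, 27, Vega, 29, 2013), (Xia, 25, Nova, 27, Vega, 6, 2001)}.
Joining (Movie ⋈ Actor) and Studio on aid yields {(Lee, 25, Nova, 30, Zephyr, 19, 2007, Rae), (Lee, 25, Nova, 30, Zephyr, 20, 2014, Hal), (Lee, 25, Nova, 30, Zephyr, 6, 2001, Zed), (Pat, 33, Echo, 15, Orion, 20, 2022, Hal), (Pat, 33, Echo, 15, Orion, 31, 1986, Ivy), (Quin, 33, Echo, 19, Orion, 20, 2022, Hal), (Quin, 33, Echo, 19, Orion, 31, 1986, Ivy), (Uma, 25, Nova, 29, Lyra, 19, 2007, Rae), (Uma, 25, Nova, 29, Lyra, 20, 2014, Hal), (Uma, 25, Nova, 29, Lyra, 6, 2001, Zed), (Xia, 25, Nova, 27, Vega, 19, 2007, Rae), (Xia, 25, Nova, 27, Vega, 20, 2014, Hal), (Xia, 25, Nova, 27, Vega, 6, 2001, Zed)}.
Projecting to aid, title (8 duplicate(s) eliminated): {(19, Nova), (20, Echo), (20, Nova), (31, Echo), (6, Nova)}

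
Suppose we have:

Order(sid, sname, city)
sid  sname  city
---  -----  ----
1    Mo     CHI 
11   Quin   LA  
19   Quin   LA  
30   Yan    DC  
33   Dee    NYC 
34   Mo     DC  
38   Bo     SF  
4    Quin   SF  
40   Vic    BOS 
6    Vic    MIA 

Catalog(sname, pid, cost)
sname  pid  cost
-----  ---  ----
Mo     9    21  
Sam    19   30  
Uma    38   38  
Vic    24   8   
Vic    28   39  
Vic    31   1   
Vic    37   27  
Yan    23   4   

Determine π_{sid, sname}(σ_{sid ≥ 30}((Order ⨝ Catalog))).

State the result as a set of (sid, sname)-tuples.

{(30, Yan), (34, Mo), (40, Vic)}

Joining Order and Catalog on sname yields {(1, Mo, CHI, 9, 21), (30, Yan, DC, 23, 4), (34, Mo, DC, 9, 21), (40, Vic, BOS, 24, 8), (40, Vic, BOS, 28, 39), (40, Vic, BOS, 31, 1), (40, Vic, BOS, 37, 27), (6, Vic, MIA, 24, 8), (6, Vic, MIA, 28, 39), (6, Vic, MIA, 31, 1), (6, Vic, MIA, 37, 27)}.
Apply σ_{sid ≥ 30}; surviving tuples: {(30, Yan, DC, 23, 4), (34, Mo, DC, 9, 21), (40, Vic, BOS, 24, 8), (40, Vic, BOS, 28, 39), (40, Vic, BOS, 31, 1), (40, Vic, BOS, 37, 27)}
Keep only column(s) sid, sname (3 duplicate(s) eliminated): {(30, Yan), (34, Mo), (40, Vic)}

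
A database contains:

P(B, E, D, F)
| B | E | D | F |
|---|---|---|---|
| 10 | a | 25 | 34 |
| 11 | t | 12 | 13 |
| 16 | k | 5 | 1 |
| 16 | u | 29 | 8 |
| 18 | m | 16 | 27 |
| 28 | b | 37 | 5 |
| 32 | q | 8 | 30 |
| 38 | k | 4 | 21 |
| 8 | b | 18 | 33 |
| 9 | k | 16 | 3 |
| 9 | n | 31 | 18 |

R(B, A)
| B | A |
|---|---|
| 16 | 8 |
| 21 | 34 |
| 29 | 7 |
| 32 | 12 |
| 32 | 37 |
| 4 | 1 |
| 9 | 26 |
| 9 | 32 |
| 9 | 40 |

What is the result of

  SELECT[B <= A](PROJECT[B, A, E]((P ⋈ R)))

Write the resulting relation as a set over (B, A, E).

{(32, 37, q), (9, 26, k), (9, 26, n), (9, 32, k), (9, 32, n), (9, 40, k), (9, 40, n)}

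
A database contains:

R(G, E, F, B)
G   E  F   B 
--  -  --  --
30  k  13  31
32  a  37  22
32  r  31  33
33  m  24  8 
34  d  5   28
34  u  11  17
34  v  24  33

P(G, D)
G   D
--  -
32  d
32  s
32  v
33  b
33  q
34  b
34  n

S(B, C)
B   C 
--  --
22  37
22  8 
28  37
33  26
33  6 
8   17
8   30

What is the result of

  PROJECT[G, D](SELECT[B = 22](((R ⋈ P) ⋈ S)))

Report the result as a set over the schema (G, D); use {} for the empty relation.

Joining R and P on G yields {(32, a, 37, 22, d), (32, a, 37, 22, s), (32, a, 37, 22, v), (32, r, 31, 33, d), (32, r, 31, 33, s), (32, r, 31, 33, v), (33, m, 24, 8, b), (33, m, 24, 8, q), (34, d, 5, 28, b), (34, d, 5, 28, n), (34, u, 11, 17, b), (34, u, 11, 17, n), (34, v, 24, 33, b), (34, v, 24, 33, n)}.
Joining (R ⋈ P) and S on B yields {(32, a, 37, 22, d, 37), (32, a, 37, 22, d, 8), (32, a, 37, 22, s, 37), (32, a, 37, 22, s, 8), (32, a, 37, 22, v, 37), (32, a, 37, 22, v, 8), (32, r, 31, 33, d, 26), (32, r, 31, 33, d, 6), (32, r, 31, 33, s, 26), (32, r, 31, 33, s, 6), (32, r, 31, 33, v, 26), (32, r, 31, 33, v, 6), (33, m, 24, 8, b, 17), (33, m, 24, 8, b, 30), (33, m, 24, 8, q, 17), (33, m, 24, 8, q, 30), (34, d, 5, 28, b, 37), (34, d, 5, 28, n, 37), (34, v, 24, 33, b, 26), (34, v, 24, 33, b, 6), (34, v, 24, 33, n, 26), (34, v, 24, 33, n, 6)}.
Apply σ_{B = 22}; surviving tuples: {(32, a, 37, 22, d, 37), (32, a, 37, 22, d, 8), (32, a, 37, 22, s, 37), (32, a, 37, 22, s, 8), (32, a, 37, 22, v, 37), (32, a, 37, 22, v, 8)}
π[G, D]: project onto (G, D) (3 duplicate(s) eliminated) → {(32, d), (32, s), (32, v)}

{(32, d), (32, s), (32, v)}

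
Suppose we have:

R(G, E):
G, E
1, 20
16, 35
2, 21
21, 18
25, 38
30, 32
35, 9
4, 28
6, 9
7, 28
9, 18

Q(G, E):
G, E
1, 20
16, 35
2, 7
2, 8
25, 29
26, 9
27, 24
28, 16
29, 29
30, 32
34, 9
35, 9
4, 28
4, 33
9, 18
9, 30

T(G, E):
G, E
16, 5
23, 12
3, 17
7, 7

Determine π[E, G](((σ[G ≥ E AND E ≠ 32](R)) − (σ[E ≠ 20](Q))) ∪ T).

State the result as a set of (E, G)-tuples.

{(12, 23), (17, 3), (18, 21), (5, 16), (7, 7)}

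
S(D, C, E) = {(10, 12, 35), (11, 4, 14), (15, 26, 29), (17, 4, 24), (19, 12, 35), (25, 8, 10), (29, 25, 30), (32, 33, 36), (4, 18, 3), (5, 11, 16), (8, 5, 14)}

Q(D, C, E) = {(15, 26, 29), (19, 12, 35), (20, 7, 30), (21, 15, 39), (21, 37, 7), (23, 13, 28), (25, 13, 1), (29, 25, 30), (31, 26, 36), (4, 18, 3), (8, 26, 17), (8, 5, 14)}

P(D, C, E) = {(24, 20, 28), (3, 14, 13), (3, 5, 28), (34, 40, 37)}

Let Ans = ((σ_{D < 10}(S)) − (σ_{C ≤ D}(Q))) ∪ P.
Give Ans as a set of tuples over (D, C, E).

{(24, 20, 28), (3, 14, 13), (3, 5, 28), (34, 40, 37), (4, 18, 3), (5, 11, 16)}

Apply σ_{D < 10}; surviving tuples: {(4, 18, 3), (5, 11, 16), (8, 5, 14)}
Apply σ_{C ≤ D}; surviving tuples: {(19, 12, 35), (20, 7, 30), (21, 15, 39), (23, 13, 28), (25, 13, 1), (29, 25, 30), (31, 26, 36), (8, 5, 14)}
Difference: {(4, 18, 3), (5, 11, 16), (8, 5, 14)} with {(19, 12, 35), (20, 7, 30), (21, 15, 39), (23, 13, 28), (25, 13, 1), (29, 25, 30), (31, 26, 36), (8, 5, 14)} → {(4, 18, 3), (5, 11, 16)}
Union: {(4, 18, 3), (5, 11, 16)} with {(24, 20, 28), (3, 14, 13), (3, 5, 28), (34, 40, 37)} → {(24, 20, 28), (3, 14, 13), (3, 5, 28), (34, 40, 37), (4, 18, 3), (5, 11, 16)}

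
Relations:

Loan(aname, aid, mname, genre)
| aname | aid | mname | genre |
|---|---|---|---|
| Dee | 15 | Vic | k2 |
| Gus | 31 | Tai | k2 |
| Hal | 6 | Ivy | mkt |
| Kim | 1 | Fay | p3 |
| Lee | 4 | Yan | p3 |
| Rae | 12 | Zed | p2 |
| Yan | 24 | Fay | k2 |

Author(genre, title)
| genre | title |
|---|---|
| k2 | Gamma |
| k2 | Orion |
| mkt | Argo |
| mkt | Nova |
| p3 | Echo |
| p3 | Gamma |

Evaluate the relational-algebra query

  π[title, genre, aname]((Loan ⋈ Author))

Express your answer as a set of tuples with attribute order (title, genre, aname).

{(Argo, mkt, Hal), (Echo, p3, Kim), (Echo, p3, Lee), (Gamma, k2, Dee), (Gamma, k2, Gus), (Gamma, k2, Yan), (Gamma, p3, Kim), (Gamma, p3, Lee), (Nova, mkt, Hal), (Orion, k2, Dee), (Orion, k2, Gus), (Orion, k2, Yan)}

Natural join on genre: {(Dee, 15, Vic, k2, Gamma), (Dee, 15, Vic, k2, Orion), (Gus, 31, Tai, k2, Gamma), (Gus, 31, Tai, k2, Orion), (Hal, 6, Ivy, mkt, Argo), (Hal, 6, Ivy, mkt, Nova), (Kim, 1, Fay, p3, Echo), (Kim, 1, Fay, p3, Gamma), (Lee, 4, Yan, p3, Echo), (Lee, 4, Yan, p3, Gamma), (Yan, 24, Fay, k2, Gamma), (Yan, 24, Fay, k2, Orion)}
π_{title, genre, aname} gives {(Argo, mkt, Hal), (Echo, p3, Kim), (Echo, p3, Lee), (Gamma, k2, Dee), (Gamma, k2, Gus), (Gamma, k2, Yan), (Gamma, p3, Kim), (Gamma, p3, Lee), (Nova, mkt, Hal), (Orion, k2, Dee), (Orion, k2, Gus), (Orion, k2, Yan)}.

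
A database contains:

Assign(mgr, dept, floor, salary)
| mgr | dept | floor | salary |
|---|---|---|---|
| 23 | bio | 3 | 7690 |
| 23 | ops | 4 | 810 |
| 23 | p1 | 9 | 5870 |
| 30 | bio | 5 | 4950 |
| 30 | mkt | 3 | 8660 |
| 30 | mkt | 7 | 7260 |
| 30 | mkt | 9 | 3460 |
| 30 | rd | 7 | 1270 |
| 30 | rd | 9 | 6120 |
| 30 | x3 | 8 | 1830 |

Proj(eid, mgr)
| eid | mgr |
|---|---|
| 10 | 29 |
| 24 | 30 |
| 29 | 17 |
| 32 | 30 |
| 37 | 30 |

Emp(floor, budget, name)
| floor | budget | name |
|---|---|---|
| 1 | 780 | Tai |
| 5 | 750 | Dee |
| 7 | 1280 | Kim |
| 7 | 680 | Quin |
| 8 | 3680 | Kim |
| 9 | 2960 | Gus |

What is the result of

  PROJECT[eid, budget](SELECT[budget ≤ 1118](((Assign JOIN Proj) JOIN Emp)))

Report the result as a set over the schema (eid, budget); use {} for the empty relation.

{(24, 680), (24, 750), (32, 680), (32, 750), (37, 680), (37, 750)}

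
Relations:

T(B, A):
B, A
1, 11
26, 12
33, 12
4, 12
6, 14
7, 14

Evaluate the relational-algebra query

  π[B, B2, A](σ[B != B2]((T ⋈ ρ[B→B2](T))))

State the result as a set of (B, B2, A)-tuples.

ρ[B→B2]: schema becomes (B2, A); tuples unchanged.
T ⋈ ρ[B→B2](T) (natural join on A): {(1, 11, 1), (26, 12, 26), (26, 12, 33), (26, 12, 4), (33, 12, 26), (33, 12, 33), (33, 12, 4), (4, 12, 26), (4, 12, 33), (4, 12, 4), (6, 14, 6), (6, 14, 7), (7, 14, 6), (7, 14, 7)}
Apply σ_{B != B2}; surviving tuples: {(26, 12, 33), (26, 12, 4), (33, 12, 26), (33, 12, 4), (4, 12, 26), (4, 12, 33), (6, 14, 7), (7, 14, 6)}
π_{B, B2, A} gives {(26, 33, 12), (26, 4, 12), (33, 26, 12), (33, 4, 12), (4, 26, 12), (4, 33, 12), (6, 7, 14), (7, 6, 14)}.

{(26, 33, 12), (26, 4, 12), (33, 26, 12), (33, 4, 12), (4, 26, 12), (4, 33, 12), (6, 7, 14), (7, 6, 14)}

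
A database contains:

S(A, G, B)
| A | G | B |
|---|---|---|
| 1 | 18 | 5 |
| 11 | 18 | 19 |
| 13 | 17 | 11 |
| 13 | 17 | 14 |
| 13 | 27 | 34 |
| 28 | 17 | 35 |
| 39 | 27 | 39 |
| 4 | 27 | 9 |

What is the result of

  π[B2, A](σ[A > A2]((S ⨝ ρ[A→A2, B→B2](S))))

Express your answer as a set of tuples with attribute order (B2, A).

{(11, 28), (14, 28), (34, 39), (5, 11), (9, 13), (9, 39)}

ρ[A→A2, B→B2]: schema becomes (A2, G, B2); tuples unchanged.
S ⋈ ρ[A→A2, B→B2](S) (natural join on G): {(1, 18, 5, 1, 5), (1, 18, 5, 11, 19), (11, 18, 19, 1, 5), (11, 18, 19, 11, 19), (13, 17, 11, 13, 11), (13, 17, 11, 13, 14), (13, 17, 11, 28, 35), (13, 17, 14, 13, 11), (13, 17, 14, 13, 14), (13, 17, 14, 28, 35), (13, 27, 34, 13, 34), (13, 27, 34, 39, 39), (13, 27, 34, 4, 9), (28, 17, 35, 13, 11), (28, 17, 35, 13, 14), (28, 17, 35, 28, 35), (39, 27, 39, 13, 34), (39, 27, 39, 39, 39), (39, 27, 39, 4, 9), (4, 27, 9, 13, 34), (4, 27, 9, 39, 39), (4, 27, 9, 4, 9)}
Filtering on A > A2 leaves {(11, 18, 19, 1, 5), (13, 27, 34, 4, 9), (28, 17, 35, 13, 11), (28, 17, 35, 13, 14), (39, 27, 39, 13, 34), (39, 27, 39, 4, 9)}.
π[B2, A]: project onto (B2, A) → {(11, 28), (14, 28), (34, 39), (5, 11), (9, 13), (9, 39)}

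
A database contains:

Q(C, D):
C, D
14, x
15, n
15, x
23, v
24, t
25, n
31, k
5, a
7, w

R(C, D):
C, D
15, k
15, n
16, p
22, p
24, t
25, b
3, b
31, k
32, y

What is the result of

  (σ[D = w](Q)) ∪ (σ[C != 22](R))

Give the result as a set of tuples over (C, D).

Apply σ_{D = w}; surviving tuples: {(7, w)}
Apply σ_{C != 22}; surviving tuples: {(15, k), (15, n), (16, p), (24, t), (25, b), (3, b), (31, k), (32, y)}
Union: {(7, w)} with {(15, k), (15, n), (16, p), (24, t), (25, b), (3, b), (31, k), (32, y)} → {(15, k), (15, n), (16, p), (24, t), (25, b), (3, b), (31, k), (32, y), (7, w)}

{(15, k), (15, n), (16, p), (24, t), (25, b), (3, b), (31, k), (32, y), (7, w)}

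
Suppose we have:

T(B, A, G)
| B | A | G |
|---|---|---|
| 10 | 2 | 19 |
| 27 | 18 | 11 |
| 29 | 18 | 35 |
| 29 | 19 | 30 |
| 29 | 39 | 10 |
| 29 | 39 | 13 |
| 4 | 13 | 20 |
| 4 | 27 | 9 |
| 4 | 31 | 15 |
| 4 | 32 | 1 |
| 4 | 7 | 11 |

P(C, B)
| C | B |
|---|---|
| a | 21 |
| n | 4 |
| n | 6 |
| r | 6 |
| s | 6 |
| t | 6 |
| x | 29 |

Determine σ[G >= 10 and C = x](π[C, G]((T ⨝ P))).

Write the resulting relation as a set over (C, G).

{(x, 10), (x, 13), (x, 30), (x, 35)}

Natural join on B: {(29, 18, 35, x), (29, 19, 30, x), (29, 39, 10, x), (29, 39, 13, x), (4, 13, 20, n), (4, 27, 9, n), (4, 31, 15, n), (4, 32, 1, n), (4, 7, 11, n)}
π_{C, G} gives {(n, 1), (n, 11), (n, 15), (n, 20), (n, 9), (x, 10), (x, 13), (x, 30), (x, 35)}.
Apply σ_{G >= 10 and C = x}; surviving tuples: {(x, 10), (x, 13), (x, 30), (x, 35)}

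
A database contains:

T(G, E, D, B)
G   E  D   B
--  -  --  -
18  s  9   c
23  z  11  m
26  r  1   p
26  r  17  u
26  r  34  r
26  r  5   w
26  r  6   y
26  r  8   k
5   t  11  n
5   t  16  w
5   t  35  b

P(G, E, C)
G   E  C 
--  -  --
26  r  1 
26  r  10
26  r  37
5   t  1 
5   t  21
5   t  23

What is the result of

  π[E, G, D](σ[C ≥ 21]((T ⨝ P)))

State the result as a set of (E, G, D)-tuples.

{(r, 26, 1), (r, 26, 17), (r, 26, 34), (r, 26, 5), (r, 26, 6), (r, 26, 8), (t, 5, 11), (t, 5, 16), (t, 5, 35)}

Natural join on G, E: {(26, r, 1, p, 1), (26, r, 1, p, 10), (26, r, 1, p, 37), (26, r, 17, u, 1), (26, r, 17, u, 10), (26, r, 17, u, 37), (26, r, 34, r, 1), (26, r, 34, r, 10), (26, r, 34, r, 37), (26, r, 5, w, 1), (26, r, 5, w, 10), (26, r, 5, w, 37), (26, r, 6, y, 1), (26, r, 6, y, 10), (26, r, 6, y, 37), (26, r, 8, k, 1), (26, r, 8, k, 10), (26, r, 8, k, 37), (5, t, 11, n, 1), (5, t, 11, n, 21), (5, t, 11, n, 23), (5, t, 16, w, 1), (5, t, 16, w, 21), (5, t, 16, w, 23), (5, t, 35, b, 1), (5, t, 35, b, 21), (5, t, 35, b, 23)}
Filtering on C ≥ 21 leaves {(26, r, 1, p, 37), (26, r, 17, u, 37), (26, r, 34, r, 37), (26, r, 5, w, 37), (26, r, 6, y, 37), (26, r, 8, k, 37), (5, t, 11, n, 21), (5, t, 11, n, 23), (5, t, 16, w, 21), (5, t, 16, w, 23), (5, t, 35, b, 21), (5, t, 35, b, 23)}.
Projecting to E, G, D (3 duplicate(s) eliminated): {(r, 26, 1), (r, 26, 17), (r, 26, 34), (r, 26, 5), (r, 26, 6), (r, 26, 8), (t, 5, 11), (t, 5, 16), (t, 5, 35)}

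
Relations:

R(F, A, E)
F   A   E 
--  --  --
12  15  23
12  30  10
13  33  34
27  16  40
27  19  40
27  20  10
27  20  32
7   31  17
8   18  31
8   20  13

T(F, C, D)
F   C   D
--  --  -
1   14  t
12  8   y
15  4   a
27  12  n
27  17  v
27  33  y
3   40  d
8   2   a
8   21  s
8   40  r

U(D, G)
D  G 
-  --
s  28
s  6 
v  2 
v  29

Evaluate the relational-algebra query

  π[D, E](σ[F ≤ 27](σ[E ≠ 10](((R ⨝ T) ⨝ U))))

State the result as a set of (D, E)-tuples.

{(s, 13), (s, 31), (v, 32), (v, 40)}

Joining R and T on F yields {(12, 15, 23, 8, y), (12, 30, 10, 8, y), (27, 16, 40, 12, n), (27, 16, 40, 17, v), (27, 16, 40, 33, y), (27, 19, 40, 12, n), (27, 19, 40, 17, v), (27, 19, 40, 33, y), (27, 20, 10, 12, n), (27, 20, 10, 17, v), (27, 20, 10, 33, y), (27, 20, 32, 12, n), (27, 20, 32, 17, v), (27, 20, 32, 33, y), (8, 18, 31, 2, a), (8, 18, 31, 21, s), (8, 18, 31, 40, r), (8, 20, 13, 2, a), (8, 20, 13, 21, s), (8, 20, 13, 40, r)}.
Joining (R ⨝ T) and U on D yields {(27, 16, 40, 17, v, 2), (27, 16, 40, 17, v, 29), (27, 19, 40, 17, v, 2), (27, 19, 40, 17, v, 29), (27, 20, 10, 17, v, 2), (27, 20, 10, 17, v, 29), (27, 20, 32, 17, v, 2), (27, 20, 32, 17, v, 29), (8, 18, 31, 21, s, 28), (8, 18, 31, 21, s, 6), (8, 20, 13, 21, s, 28), (8, 20, 13, 21, s, 6)}.
Selection E ≠ 10: {(27, 16, 40, 17, v, 2), (27, 16, 40, 17, v, 29), (27, 19, 40, 17, v, 2), (27, 19, 40, 17, v, 29), (27, 20, 32, 17, v, 2), (27, 20, 32, 17, v, 29), (8, 18, 31, 21, s, 28), (8, 18, 31, 21, s, 6), (8, 20, 13, 21, s, 28), (8, 20, 13, 21, s, 6)}
Selection F ≤ 27: {(27, 16, 40, 17, v, 2), (27, 16, 40, 17, v, 29), (27, 19, 40, 17, v, 2), (27, 19, 40, 17, v, 29), (27, 20, 32, 17, v, 2), (27, 20, 32, 17, v, 29), (8, 18, 31, 21, s, 28), (8, 18, 31, 21, s, 6), (8, 20, 13, 21, s, 28), (8, 20, 13, 21, s, 6)}
π[D, E]: project onto (D, E) (6 duplicate(s) eliminated) → {(s, 13), (s, 31), (v, 32), (v, 40)}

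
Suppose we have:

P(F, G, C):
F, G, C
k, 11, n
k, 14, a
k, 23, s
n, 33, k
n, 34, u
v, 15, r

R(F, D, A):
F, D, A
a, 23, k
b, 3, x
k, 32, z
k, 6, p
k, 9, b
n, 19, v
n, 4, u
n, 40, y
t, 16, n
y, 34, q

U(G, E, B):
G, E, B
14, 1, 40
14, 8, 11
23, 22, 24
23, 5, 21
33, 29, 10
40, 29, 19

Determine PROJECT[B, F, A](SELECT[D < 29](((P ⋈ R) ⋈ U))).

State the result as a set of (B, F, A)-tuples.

P ⋈ R (natural join on F): {(k, 11, n, 32, z), (k, 11, n, 6, p), (k, 11, n, 9, b), (k, 14, a, 32, z), (k, 14, a, 6, p), (k, 14, a, 9, b), (k, 23, s, 32, z), (k, 23, s, 6, p), (k, 23, s, 9, b), (n, 33, k, 19, v), (n, 33, k, 4, u), (n, 33, k, 40, y), (n, 34, u, 19, v), (n, 34, u, 4, u), (n, 34, u, 40, y)}
(P ⋈ R) ⋈ U (natural join on G): {(k, 14, a, 32, z, 1, 40), (k, 14, a, 32, z, 8, 11), (k, 14, a, 6, p, 1, 40), (k, 14, a, 6, p, 8, 11), (k, 14, a, 9, b, 1, 40), (k, 14, a, 9, b, 8, 11), (k, 23, s, 32, z, 22, 24), (k, 23, s, 32, z, 5, 21), (k, 23, s, 6, p, 22, 24), (k, 23, s, 6, p, 5, 21), (k, 23, s, 9, b, 22, 24), (k, 23, s, 9, b, 5, 21), (n, 33, k, 19, v, 29, 10), (n, 33, k, 4, u, 29, 10), (n, 33, k, 40, y, 29, 10)}
Selection D < 29: {(k, 14, a, 6, p, 1, 40), (k, 14, a, 6, p, 8, 11), (k, 14, a, 9, b, 1, 40), (k, 14, a, 9, b, 8, 11), (k, 23, s, 6, p, 22, 24), (k, 23, s, 6, p, 5, 21), (k, 23, s, 9, b, 22, 24), (k, 23, s, 9, b, 5, 21), (n, 33, k, 19, v, 29, 10), (n, 33, k, 4, u, 29, 10)}
Projecting to B, F, A: {(10, n, u), (10, n, v), (11, k, b), (11, k, p), (21, k, b), (21, k, p), (24, k, b), (24, k, p), (40, k, b), (40, k, p)}

{(10, n, u), (10, n, v), (11, k, b), (11, k, p), (21, k, b), (21, k, p), (24, k, b), (24, k, p), (40, k, b), (40, k, p)}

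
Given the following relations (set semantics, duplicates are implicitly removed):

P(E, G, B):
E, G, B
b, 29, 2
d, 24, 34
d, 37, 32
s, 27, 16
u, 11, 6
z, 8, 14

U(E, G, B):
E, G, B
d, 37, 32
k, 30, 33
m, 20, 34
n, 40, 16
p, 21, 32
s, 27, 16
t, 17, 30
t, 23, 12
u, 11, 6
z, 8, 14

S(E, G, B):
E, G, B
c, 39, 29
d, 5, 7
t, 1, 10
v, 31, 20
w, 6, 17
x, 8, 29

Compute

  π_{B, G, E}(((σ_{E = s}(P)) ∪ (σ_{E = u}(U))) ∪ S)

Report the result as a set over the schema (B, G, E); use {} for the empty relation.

{(10, 1, t), (16, 27, s), (17, 6, w), (20, 31, v), (29, 39, c), (29, 8, x), (6, 11, u), (7, 5, d)}

Apply σ_{E = s}; surviving tuples: {(s, 27, 16)}
Apply σ_{E = u}; surviving tuples: {(u, 11, 6)}
Set union of the two operands is {(s, 27, 16), (u, 11, 6)}.
Set union of the two operands is {(c, 39, 29), (d, 5, 7), (s, 27, 16), (t, 1, 10), (u, 11, 6), (v, 31, 20), (w, 6, 17), (x, 8, 29)}.
π_{B, G, E} gives {(10, 1, t), (16, 27, s), (17, 6, w), (20, 31, v), (29, 39, c), (29, 8, x), (6, 11, u), (7, 5, d)}.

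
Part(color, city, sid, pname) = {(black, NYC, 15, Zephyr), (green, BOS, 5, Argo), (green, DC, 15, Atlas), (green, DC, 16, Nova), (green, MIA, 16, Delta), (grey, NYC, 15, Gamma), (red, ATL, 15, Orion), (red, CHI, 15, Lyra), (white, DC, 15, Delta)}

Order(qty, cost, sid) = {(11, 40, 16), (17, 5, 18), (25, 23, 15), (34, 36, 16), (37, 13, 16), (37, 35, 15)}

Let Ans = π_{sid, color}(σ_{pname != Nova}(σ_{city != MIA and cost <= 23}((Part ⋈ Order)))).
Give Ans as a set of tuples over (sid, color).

{(15, black), (15, green), (15, grey), (15, red), (15, white)}

Part ⋈ Order (natural join on sid): {(black, NYC, 15, Zephyr, 25, 23), (black, NYC, 15, Zephyr, 37, 35), (green, DC, 15, Atlas, 25, 23), (green, DC, 15, Atlas, 37, 35), (green, DC, 16, Nova, 11, 40), (green, DC, 16, Nova, 34, 36), (green, DC, 16, Nova, 37, 13), (green, MIA, 16, Delta, 11, 40), (green, MIA, 16, Delta, 34, 36), (green, MIA, 16, Delta, 37, 13), (grey, NYC, 15, Gamma, 25, 23), (grey, NYC, 15, Gamma, 37, 35), (red, ATL, 15, Orion, 25, 23), (red, ATL, 15, Orion, 37, 35), (red, CHI, 15, Lyra, 25, 23), (red, CHI, 15, Lyra, 37, 35), (white, DC, 15, Delta, 25, 23), (white, DC, 15, Delta, 37, 35)}
Filtering on city != MIA and cost <= 23 leaves {(black, NYC, 15, Zephyr, 25, 23), (green, DC, 15, Atlas, 25, 23), (green, DC, 16, Nova, 37, 13), (grey, NYC, 15, Gamma, 25, 23), (red, ATL, 15, Orion, 25, 23), (red, CHI, 15, Lyra, 25, 23), (white, DC, 15, Delta, 25, 23)}.
Filtering on pname != Nova leaves {(black, NYC, 15, Zephyr, 25, 23), (green, DC, 15, Atlas, 25, 23), (grey, NYC, 15, Gamma, 25, 23), (red, ATL, 15, Orion, 25, 23), (red, CHI, 15, Lyra, 25, 23), (white, DC, 15, Delta, 25, 23)}.
Projecting to sid, color (1 duplicate(s) eliminated): {(15, black), (15, green), (15, grey), (15, red), (15, white)}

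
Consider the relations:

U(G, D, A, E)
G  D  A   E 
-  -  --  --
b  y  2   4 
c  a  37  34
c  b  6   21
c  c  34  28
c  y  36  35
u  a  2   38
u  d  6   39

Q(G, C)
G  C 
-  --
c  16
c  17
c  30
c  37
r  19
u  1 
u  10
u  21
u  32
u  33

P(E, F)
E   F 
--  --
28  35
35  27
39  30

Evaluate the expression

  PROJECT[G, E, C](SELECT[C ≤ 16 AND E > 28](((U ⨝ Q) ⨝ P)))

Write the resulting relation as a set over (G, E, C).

U ⋈ Q (natural join on G): {(c, a, 37, 34, 16), (c, a, 37, 34, 17), (c, a, 37, 34, 30), (c, a, 37, 34, 37), (c, b, 6, 21, 16), (c, b, 6, 21, 17), (c, b, 6, 21, 30), (c, b, 6, 21, 37), (c, c, 34, 28, 16), (c, c, 34, 28, 17), (c, c, 34, 28, 30), (c, c, 34, 28, 37), (c, y, 36, 35, 16), (c, y, 36, 35, 17), (c, y, 36, 35, 30), (c, y, 36, 35, 37), (u, a, 2, 38, 1), (u, a, 2, 38, 10), (u, a, 2, 38, 21), (u, a, 2, 38, 32), (u, a, 2, 38, 33), (u, d, 6, 39, 1), (u, d, 6, 39, 10), (u, d, 6, 39, 21), (u, d, 6, 39, 32), (u, d, 6, 39, 33)}
(U ⨝ Q) ⋈ P (natural join on E): {(c, c, 34, 28, 16, 35), (c, c, 34, 28, 17, 35), (c, c, 34, 28, 30, 35), (c, c, 34, 28, 37, 35), (c, y, 36, 35, 16, 27), (c, y, 36, 35, 17, 27), (c, y, 36, 35, 30, 27), (c, y, 36, 35, 37, 27), (u, d, 6, 39, 1, 30), (u, d, 6, 39, 10, 30), (u, d, 6, 39, 21, 30), (u, d, 6, 39, 32, 30), (u, d, 6, 39, 33, 30)}
Apply σ_{C ≤ 16 AND E > 28}; surviving tuples: {(c, y, 36, 35, 16, 27), (u, d, 6, 39, 1, 30), (u, d, 6, 39, 10, 30)}
Projecting to G, E, C: {(c, 35, 16), (u, 39, 1), (u, 39, 10)}

{(c, 35, 16), (u, 39, 1), (u, 39, 10)}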